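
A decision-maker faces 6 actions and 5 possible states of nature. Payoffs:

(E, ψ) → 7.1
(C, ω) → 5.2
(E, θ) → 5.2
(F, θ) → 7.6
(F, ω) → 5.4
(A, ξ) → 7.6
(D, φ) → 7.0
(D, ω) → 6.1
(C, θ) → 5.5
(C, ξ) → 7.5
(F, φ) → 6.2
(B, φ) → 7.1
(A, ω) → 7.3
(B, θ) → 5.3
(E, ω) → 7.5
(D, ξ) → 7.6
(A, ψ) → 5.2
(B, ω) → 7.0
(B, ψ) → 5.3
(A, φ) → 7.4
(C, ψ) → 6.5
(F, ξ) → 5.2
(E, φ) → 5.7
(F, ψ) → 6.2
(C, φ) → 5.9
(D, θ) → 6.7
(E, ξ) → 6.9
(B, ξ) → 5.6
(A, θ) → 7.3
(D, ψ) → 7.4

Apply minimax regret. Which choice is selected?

D

Column bests: θ=7.6, φ=7.4, ψ=7.4, ω=7.5, ξ=7.6.
A regrets: 0.3, 0.0, 2.2, 0.2, 0.0 → max 2.2
B regrets: 2.3, 0.3, 2.1, 0.5, 2.0 → max 2.3
C regrets: 2.1, 1.5, 0.9, 2.3, 0.1 → max 2.3
D regrets: 0.9, 0.4, 0.0, 1.4, 0.0 → max 1.4
E regrets: 2.4, 1.7, 0.3, 0.0, 0.7 → max 2.4
F regrets: 0.0, 1.2, 1.2, 2.1, 2.4 → max 2.4
Smallest max regret = 1.4 → D.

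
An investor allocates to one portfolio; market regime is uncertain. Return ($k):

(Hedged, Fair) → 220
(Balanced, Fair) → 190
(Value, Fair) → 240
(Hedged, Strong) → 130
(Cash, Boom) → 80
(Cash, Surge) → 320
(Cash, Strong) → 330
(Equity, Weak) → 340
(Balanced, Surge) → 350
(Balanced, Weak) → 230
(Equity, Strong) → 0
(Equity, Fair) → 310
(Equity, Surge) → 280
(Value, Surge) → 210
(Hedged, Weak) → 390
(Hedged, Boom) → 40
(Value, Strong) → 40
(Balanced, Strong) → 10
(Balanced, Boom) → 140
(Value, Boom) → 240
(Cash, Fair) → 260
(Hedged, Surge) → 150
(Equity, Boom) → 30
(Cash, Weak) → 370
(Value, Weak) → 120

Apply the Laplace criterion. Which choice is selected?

Row averages: Equity=192, Hedged=186, Cash=272, Value=170, Balanced=184
Highest average = 272 → Cash.

Cash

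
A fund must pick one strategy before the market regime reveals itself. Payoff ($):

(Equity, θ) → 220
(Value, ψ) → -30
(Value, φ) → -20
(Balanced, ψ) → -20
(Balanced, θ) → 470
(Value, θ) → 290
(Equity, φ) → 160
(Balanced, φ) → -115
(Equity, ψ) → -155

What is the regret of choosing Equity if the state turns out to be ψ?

Best payoff under ψ is -20.
Regret = -20 − (-155) = 135.

135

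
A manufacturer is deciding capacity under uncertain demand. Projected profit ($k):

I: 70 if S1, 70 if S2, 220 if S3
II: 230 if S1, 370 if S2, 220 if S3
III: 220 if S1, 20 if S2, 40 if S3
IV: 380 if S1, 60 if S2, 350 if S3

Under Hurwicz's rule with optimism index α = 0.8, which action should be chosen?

I: 0.8·220 + 0.2·70 = 190
II: 0.8·370 + 0.2·220 = 340
III: 0.8·220 + 0.2·20 = 180
IV: 0.8·380 + 0.2·60 = 316
Highest Hurwicz score = 340 → II.

II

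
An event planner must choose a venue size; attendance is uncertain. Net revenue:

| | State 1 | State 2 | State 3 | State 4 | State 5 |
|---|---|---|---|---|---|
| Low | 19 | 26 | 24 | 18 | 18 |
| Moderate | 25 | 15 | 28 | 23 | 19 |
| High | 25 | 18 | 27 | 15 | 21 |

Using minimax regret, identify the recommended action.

Column bests: State 1=25, State 2=26, State 3=28, State 4=23, State 5=21.
Low regrets: 6, 0, 4, 5, 3 → max 6
Moderate regrets: 0, 11, 0, 0, 2 → max 11
High regrets: 0, 8, 1, 8, 0 → max 8
Smallest max regret = 6 → Low.

Low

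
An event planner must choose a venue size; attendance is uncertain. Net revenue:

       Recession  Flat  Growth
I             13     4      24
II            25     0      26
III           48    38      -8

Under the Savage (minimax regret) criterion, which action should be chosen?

Column bests: Recession=48, Flat=38, Growth=26.
I regrets: 35, 34, 2 → max 35
II regrets: 23, 38, 0 → max 38
III regrets: 0, 0, 34 → max 34
Smallest max regret = 34 → III.

III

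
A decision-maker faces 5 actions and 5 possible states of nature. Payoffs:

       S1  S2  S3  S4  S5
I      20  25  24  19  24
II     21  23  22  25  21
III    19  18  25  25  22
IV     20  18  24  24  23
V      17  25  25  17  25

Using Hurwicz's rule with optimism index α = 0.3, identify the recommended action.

II

I: 0.3·25 + 0.7·19 = 20.8
II: 0.3·25 + 0.7·21 = 22.2
III: 0.3·25 + 0.7·18 = 20.1
IV: 0.3·24 + 0.7·18 = 19.8
V: 0.3·25 + 0.7·17 = 19.4
Highest Hurwicz score = 22.2 → II.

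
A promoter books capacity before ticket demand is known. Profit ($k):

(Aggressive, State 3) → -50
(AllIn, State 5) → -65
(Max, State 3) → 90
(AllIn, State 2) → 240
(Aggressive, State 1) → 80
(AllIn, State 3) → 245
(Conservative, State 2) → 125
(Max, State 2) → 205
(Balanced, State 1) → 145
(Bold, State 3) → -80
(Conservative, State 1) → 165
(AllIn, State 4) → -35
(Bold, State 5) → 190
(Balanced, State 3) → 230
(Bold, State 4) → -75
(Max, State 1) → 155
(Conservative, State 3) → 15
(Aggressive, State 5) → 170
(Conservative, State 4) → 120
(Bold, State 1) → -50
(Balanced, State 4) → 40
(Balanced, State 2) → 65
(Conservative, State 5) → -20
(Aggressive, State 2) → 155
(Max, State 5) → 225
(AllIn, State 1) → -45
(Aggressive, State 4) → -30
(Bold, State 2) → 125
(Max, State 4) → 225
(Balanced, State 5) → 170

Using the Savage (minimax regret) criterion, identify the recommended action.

Column bests: State 1=165, State 2=240, State 3=245, State 4=225, State 5=225.
Conservative regrets: 0, 115, 230, 105, 245 → max 245
Balanced regrets: 20, 175, 15, 185, 55 → max 185
Aggressive regrets: 85, 85, 295, 255, 55 → max 295
Bold regrets: 215, 115, 325, 300, 35 → max 325
AllIn regrets: 210, 0, 0, 260, 290 → max 290
Max regrets: 10, 35, 155, 0, 0 → max 155
Smallest max regret = 155 → Max.

Max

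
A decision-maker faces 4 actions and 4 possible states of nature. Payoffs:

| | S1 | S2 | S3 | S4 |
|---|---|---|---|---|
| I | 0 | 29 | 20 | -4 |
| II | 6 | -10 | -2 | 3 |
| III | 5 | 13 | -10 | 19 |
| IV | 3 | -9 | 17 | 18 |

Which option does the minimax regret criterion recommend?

Column bests: S1=6, S2=29, S3=20, S4=19.
I regrets: 6, 0, 0, 23 → max 23
II regrets: 0, 39, 22, 16 → max 39
III regrets: 1, 16, 30, 0 → max 30
IV regrets: 3, 38, 3, 1 → max 38
Smallest max regret = 23 → I.

I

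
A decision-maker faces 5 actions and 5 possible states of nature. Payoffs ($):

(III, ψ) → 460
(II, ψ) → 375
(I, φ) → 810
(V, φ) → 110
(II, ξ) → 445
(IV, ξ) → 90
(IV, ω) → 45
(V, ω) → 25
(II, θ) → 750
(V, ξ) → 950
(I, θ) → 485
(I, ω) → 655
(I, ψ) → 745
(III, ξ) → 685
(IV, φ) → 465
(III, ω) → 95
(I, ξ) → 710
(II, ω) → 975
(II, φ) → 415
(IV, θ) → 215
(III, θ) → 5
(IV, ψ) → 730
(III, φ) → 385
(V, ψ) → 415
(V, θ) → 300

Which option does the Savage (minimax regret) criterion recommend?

I

Column bests: θ=750, φ=810, ψ=745, ω=975, ξ=950.
I regrets: 265, 0, 0, 320, 240 → max 320
II regrets: 0, 395, 370, 0, 505 → max 505
III regrets: 745, 425, 285, 880, 265 → max 880
IV regrets: 535, 345, 15, 930, 860 → max 930
V regrets: 450, 700, 330, 950, 0 → max 950
Smallest max regret = 320 → I.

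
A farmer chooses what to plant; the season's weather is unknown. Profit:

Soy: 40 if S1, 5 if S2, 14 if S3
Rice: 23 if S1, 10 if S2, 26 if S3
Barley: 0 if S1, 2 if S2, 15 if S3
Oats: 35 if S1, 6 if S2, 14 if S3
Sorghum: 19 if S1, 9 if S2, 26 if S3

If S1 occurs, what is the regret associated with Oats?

5

Best payoff under S1 is 40.
Regret = 40 − 35 = 5.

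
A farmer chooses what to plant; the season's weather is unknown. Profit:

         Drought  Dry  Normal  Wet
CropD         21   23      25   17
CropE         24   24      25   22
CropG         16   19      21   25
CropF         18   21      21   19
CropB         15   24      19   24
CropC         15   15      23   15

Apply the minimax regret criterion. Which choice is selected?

Column bests: Drought=24, Dry=24, Normal=25, Wet=25.
CropD regrets: 3, 1, 0, 8 → max 8
CropE regrets: 0, 0, 0, 3 → max 3
CropG regrets: 8, 5, 4, 0 → max 8
CropF regrets: 6, 3, 4, 6 → max 6
CropB regrets: 9, 0, 6, 1 → max 9
CropC regrets: 9, 9, 2, 10 → max 10
Smallest max regret = 3 → CropE.

CropE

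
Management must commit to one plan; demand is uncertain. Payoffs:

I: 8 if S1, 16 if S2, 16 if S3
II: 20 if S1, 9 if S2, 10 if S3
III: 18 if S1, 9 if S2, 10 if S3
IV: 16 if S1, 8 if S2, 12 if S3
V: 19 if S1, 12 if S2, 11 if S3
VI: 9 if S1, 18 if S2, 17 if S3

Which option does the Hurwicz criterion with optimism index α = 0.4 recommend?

I: 0.4·16 + 0.6·8 = 11.2
II: 0.4·20 + 0.6·9 = 13.4
III: 0.4·18 + 0.6·9 = 12.6
IV: 0.4·16 + 0.6·8 = 11.2
V: 0.4·19 + 0.6·11 = 14.2
VI: 0.4·18 + 0.6·9 = 12.6
Highest Hurwicz score = 14.2 → V.

V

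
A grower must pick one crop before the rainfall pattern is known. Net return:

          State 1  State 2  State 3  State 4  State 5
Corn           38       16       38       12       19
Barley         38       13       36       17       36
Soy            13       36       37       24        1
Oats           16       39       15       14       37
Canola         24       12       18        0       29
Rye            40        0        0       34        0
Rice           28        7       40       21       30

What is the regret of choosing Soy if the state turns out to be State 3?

3

Best payoff under State 3 is 40.
Regret = 40 − 37 = 3.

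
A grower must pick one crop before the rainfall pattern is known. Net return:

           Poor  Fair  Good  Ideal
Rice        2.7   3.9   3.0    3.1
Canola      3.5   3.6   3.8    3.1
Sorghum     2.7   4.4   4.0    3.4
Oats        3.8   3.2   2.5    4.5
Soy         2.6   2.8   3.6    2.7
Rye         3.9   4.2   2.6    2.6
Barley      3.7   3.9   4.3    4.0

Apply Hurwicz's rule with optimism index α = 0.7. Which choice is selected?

Rice: 0.7·3.9 + 0.3·2.7 = 3.54
Canola: 0.7·3.8 + 0.3·3.1 = 3.59
Sorghum: 0.7·4.4 + 0.3·2.7 = 3.89
Oats: 0.7·4.5 + 0.3·2.5 = 3.9
Soy: 0.7·3.6 + 0.3·2.6 = 3.3
Rye: 0.7·4.2 + 0.3·2.6 = 3.72
Barley: 0.7·4.3 + 0.3·3.7 = 4.12
Highest Hurwicz score = 4.12 → Barley.

Barley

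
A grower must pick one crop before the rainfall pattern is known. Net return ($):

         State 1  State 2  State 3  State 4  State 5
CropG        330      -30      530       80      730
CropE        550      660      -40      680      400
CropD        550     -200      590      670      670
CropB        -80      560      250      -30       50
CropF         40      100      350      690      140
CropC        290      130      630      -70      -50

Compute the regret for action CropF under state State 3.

Best payoff under State 3 is 630.
Regret = 630 − 350 = 280.

280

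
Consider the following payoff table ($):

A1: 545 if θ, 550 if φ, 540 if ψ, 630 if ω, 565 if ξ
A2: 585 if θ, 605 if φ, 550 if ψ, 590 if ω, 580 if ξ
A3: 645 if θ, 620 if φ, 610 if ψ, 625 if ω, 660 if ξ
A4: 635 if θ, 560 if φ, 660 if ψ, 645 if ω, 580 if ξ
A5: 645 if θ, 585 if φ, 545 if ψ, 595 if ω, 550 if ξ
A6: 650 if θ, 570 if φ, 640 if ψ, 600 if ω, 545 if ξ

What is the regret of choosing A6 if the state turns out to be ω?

45

Best payoff under ω is 645.
Regret = 645 − 600 = 45.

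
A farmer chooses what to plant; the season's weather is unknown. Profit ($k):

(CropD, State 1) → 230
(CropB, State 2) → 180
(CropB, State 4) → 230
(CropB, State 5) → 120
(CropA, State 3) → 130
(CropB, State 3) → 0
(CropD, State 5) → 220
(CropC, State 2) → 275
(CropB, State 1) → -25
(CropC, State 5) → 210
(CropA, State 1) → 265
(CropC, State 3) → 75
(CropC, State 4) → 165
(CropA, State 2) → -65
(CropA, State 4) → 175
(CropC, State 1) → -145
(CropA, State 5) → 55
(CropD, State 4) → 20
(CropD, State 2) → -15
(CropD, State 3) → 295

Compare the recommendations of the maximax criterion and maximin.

maximax → CropD; maximin → CropD (agree)

Row maxima: CropC=275, CropD=295, CropA=265, CropB=230
Best best-case = 295 → CropD.
Row minima: CropC=-145, CropD=-15, CropA=-65, CropB=-25
Best worst-case = -15 → CropD.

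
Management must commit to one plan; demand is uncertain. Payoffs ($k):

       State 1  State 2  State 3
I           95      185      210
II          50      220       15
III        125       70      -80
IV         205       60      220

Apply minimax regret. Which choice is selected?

I

Column bests: State 1=205, State 2=220, State 3=220.
I regrets: 110, 35, 10 → max 110
II regrets: 155, 0, 205 → max 205
III regrets: 80, 150, 300 → max 300
IV regrets: 0, 160, 0 → max 160
Smallest max regret = 110 → I.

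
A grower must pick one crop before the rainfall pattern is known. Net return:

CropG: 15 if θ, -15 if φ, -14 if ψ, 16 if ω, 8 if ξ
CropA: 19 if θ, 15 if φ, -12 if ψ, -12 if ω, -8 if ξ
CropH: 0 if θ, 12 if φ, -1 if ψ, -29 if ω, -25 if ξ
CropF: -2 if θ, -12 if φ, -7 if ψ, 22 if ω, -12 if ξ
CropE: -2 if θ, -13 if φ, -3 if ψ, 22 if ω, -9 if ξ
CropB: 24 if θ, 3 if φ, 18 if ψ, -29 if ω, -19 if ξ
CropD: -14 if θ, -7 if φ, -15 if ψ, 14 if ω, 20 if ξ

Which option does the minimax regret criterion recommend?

Column bests: θ=24, φ=15, ψ=18, ω=22, ξ=20.
CropG regrets: 9, 30, 32, 6, 12 → max 32
CropA regrets: 5, 0, 30, 34, 28 → max 34
CropH regrets: 24, 3, 19, 51, 45 → max 51
CropF regrets: 26, 27, 25, 0, 32 → max 32
CropE regrets: 26, 28, 21, 0, 29 → max 29
CropB regrets: 0, 12, 0, 51, 39 → max 51
CropD regrets: 38, 22, 33, 8, 0 → max 38
Smallest max regret = 29 → CropE.

CropE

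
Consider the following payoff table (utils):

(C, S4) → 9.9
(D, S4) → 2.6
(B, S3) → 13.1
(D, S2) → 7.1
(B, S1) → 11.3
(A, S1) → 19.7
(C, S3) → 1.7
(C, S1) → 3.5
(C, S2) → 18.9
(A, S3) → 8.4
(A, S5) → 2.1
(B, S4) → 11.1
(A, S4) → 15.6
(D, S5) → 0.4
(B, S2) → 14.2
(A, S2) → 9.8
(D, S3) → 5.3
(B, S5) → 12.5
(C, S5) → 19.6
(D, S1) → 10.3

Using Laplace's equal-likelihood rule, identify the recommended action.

B

Row averages: A=11.12, B=12.44, C=10.72, D=5.14
Highest average = 12.44 → B.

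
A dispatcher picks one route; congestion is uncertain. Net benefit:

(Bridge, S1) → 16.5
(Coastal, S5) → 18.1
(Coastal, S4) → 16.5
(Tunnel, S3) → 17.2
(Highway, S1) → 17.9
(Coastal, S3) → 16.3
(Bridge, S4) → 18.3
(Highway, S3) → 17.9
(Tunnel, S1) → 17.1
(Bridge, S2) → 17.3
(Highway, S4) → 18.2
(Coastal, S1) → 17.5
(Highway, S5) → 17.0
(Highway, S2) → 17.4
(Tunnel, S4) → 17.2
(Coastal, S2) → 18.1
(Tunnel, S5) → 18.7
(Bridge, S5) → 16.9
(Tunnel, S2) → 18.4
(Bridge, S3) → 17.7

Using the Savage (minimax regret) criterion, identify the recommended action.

Tunnel

Column bests: S1=17.9, S2=18.4, S3=17.9, S4=18.3, S5=18.7.
Bridge regrets: 1.4, 1.1, 0.2, 0.0, 1.8 → max 1.8
Highway regrets: 0.0, 1.0, 0.0, 0.1, 1.7 → max 1.7
Coastal regrets: 0.4, 0.3, 1.6, 1.8, 0.6 → max 1.8
Tunnel regrets: 0.8, 0.0, 0.7, 1.1, 0.0 → max 1.1
Smallest max regret = 1.1 → Tunnel.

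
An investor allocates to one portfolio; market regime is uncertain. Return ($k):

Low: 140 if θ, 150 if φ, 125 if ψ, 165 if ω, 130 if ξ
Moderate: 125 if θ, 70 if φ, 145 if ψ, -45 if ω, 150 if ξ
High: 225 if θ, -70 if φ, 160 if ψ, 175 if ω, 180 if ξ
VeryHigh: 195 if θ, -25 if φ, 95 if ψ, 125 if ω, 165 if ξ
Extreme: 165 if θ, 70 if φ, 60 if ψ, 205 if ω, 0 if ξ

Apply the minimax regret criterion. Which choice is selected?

Low

Column bests: θ=225, φ=150, ψ=160, ω=205, ξ=180.
Low regrets: 85, 0, 35, 40, 50 → max 85
Moderate regrets: 100, 80, 15, 250, 30 → max 250
High regrets: 0, 220, 0, 30, 0 → max 220
VeryHigh regrets: 30, 175, 65, 80, 15 → max 175
Extreme regrets: 60, 80, 100, 0, 180 → max 180
Smallest max regret = 85 → Low.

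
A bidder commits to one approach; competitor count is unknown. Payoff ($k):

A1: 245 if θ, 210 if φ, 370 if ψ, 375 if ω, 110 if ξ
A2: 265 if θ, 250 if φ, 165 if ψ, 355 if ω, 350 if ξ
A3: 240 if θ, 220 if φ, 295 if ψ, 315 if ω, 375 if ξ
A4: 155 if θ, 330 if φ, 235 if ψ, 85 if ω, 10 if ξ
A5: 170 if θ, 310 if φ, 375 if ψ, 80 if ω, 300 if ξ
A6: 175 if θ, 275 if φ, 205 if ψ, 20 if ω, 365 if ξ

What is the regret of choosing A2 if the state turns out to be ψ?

210

Best payoff under ψ is 375.
Regret = 375 − 165 = 210.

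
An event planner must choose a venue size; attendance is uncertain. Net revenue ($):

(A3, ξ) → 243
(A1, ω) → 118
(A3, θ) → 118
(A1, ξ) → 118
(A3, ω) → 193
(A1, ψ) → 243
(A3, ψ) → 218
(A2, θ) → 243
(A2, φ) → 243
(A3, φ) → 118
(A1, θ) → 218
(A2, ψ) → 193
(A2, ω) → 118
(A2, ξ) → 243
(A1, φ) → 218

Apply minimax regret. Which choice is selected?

A2

Column bests: θ=243, φ=243, ψ=243, ω=193, ξ=243.
A1 regrets: 25, 25, 0, 75, 125 → max 125
A2 regrets: 0, 0, 50, 75, 0 → max 75
A3 regrets: 125, 125, 25, 0, 0 → max 125
Smallest max regret = 75 → A2.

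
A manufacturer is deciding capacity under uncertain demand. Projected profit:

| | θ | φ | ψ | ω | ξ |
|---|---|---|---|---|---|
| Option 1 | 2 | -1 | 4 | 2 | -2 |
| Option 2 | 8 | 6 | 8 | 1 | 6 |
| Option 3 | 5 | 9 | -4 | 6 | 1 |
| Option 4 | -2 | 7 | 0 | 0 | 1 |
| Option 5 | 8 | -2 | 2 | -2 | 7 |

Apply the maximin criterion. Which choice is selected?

Option 2

Row minima: Option 1=-2, Option 2=1, Option 3=-4, Option 4=-2, Option 5=-2
Best worst-case = 1 → Option 2.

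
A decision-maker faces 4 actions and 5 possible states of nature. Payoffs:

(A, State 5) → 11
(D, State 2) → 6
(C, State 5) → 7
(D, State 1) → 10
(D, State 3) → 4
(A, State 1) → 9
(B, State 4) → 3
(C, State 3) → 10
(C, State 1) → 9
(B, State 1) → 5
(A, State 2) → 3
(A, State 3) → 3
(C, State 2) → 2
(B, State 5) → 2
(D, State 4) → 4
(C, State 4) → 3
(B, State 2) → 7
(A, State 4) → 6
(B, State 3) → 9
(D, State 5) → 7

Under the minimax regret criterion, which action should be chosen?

C

Column bests: State 1=10, State 2=7, State 3=10, State 4=6, State 5=11.
A regrets: 1, 4, 7, 0, 0 → max 7
B regrets: 5, 0, 1, 3, 9 → max 9
C regrets: 1, 5, 0, 3, 4 → max 5
D regrets: 0, 1, 6, 2, 4 → max 6
Smallest max regret = 5 → C.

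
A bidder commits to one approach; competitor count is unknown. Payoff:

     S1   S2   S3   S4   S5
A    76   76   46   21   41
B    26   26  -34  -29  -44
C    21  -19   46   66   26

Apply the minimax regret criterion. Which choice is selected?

Column bests: S1=76, S2=76, S3=46, S4=66, S5=41.
A regrets: 0, 0, 0, 45, 0 → max 45
B regrets: 50, 50, 80, 95, 85 → max 95
C regrets: 55, 95, 0, 0, 15 → max 95
Smallest max regret = 45 → A.

A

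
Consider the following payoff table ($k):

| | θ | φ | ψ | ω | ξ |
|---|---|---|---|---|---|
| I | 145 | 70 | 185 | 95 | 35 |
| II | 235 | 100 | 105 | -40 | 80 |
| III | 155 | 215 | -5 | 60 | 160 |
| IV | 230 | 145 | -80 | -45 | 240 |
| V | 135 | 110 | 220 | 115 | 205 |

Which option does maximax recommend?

IV

Row maxima: I=185, II=235, III=215, IV=240, V=220
Best best-case = 240 → IV.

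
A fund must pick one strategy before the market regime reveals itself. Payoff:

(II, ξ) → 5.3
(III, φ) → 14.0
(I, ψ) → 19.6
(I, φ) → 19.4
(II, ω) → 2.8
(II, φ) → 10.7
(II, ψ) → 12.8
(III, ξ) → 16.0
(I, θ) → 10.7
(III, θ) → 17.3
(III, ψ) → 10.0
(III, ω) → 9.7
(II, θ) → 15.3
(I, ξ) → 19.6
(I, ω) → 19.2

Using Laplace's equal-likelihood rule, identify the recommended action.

Row averages: I=17.7, II=9.38, III=13.4
Highest average = 17.7 → I.

I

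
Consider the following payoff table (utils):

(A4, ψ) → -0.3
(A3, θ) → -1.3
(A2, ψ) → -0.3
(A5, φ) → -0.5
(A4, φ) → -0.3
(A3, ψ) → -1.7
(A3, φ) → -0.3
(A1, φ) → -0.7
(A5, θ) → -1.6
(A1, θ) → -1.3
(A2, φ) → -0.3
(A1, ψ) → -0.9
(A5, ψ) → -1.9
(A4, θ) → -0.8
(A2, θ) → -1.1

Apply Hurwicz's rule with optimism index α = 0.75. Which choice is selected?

A1: 0.75·(-0.7) + 0.25·(-1.3) = -0.85
A2: 0.75·(-0.3) + 0.25·(-1.1) = -0.5
A3: 0.75·(-0.3) + 0.25·(-1.7) = -0.65
A4: 0.75·(-0.3) + 0.25·(-0.8) = -0.425
A5: 0.75·(-0.5) + 0.25·(-1.9) = -0.85
Highest Hurwicz score = -0.425 → A4.

A4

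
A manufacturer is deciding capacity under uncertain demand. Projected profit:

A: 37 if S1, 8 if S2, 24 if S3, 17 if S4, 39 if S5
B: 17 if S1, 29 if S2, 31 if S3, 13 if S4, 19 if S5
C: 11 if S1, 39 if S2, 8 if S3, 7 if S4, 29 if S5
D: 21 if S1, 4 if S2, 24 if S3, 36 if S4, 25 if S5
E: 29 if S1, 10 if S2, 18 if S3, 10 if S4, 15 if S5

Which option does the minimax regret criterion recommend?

B

Column bests: S1=37, S2=39, S3=31, S4=36, S5=39.
A regrets: 0, 31, 7, 19, 0 → max 31
B regrets: 20, 10, 0, 23, 20 → max 23
C regrets: 26, 0, 23, 29, 10 → max 29
D regrets: 16, 35, 7, 0, 14 → max 35
E regrets: 8, 29, 13, 26, 24 → max 29
Smallest max regret = 23 → B.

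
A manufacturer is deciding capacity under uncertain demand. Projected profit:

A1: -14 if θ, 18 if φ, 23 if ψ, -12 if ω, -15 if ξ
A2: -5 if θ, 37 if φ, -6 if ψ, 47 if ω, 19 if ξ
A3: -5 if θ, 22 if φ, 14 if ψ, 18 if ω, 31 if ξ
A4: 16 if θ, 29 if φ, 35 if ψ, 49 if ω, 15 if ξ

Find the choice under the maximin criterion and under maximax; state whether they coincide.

Row minima: A1=-15, A2=-6, A3=-5, A4=15
Best worst-case = 15 → A4.
Row maxima: A1=23, A2=47, A3=31, A4=49
Best best-case = 49 → A4.

maximin → A4; maximax → A4 (agree)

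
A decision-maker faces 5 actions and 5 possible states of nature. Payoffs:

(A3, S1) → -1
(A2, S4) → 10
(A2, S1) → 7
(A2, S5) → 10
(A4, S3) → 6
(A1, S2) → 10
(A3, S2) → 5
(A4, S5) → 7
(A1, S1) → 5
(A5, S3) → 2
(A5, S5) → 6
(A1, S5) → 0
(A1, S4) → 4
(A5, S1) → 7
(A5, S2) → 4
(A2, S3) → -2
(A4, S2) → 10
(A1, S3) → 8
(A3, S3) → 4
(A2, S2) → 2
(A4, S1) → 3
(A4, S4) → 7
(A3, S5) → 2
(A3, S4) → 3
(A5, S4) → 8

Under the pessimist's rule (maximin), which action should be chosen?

A4

Row minima: A1=0, A2=-2, A3=-1, A4=3, A5=2
Best worst-case = 3 → A4.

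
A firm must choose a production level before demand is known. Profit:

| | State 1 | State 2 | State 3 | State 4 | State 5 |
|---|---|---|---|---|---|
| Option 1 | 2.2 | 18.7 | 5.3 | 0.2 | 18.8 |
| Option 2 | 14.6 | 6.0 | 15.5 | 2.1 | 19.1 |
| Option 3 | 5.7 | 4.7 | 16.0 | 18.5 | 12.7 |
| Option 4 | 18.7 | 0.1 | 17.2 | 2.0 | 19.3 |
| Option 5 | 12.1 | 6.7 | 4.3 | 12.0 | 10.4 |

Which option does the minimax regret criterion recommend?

Column bests: State 1=18.7, State 2=18.7, State 3=17.2, State 4=18.5, State 5=19.3.
Option 1 regrets: 16.5, 0.0, 11.9, 18.3, 0.5 → max 18.3
Option 2 regrets: 4.1, 12.7, 1.7, 16.4, 0.2 → max 16.4
Option 3 regrets: 13.0, 14.0, 1.2, 0.0, 6.6 → max 14.0
Option 4 regrets: 0.0, 18.6, 0.0, 16.5, 0.0 → max 18.6
Option 5 regrets: 6.6, 12.0, 12.9, 6.5, 8.9 → max 12.9
Smallest max regret = 12.9 → Option 5.

Option 5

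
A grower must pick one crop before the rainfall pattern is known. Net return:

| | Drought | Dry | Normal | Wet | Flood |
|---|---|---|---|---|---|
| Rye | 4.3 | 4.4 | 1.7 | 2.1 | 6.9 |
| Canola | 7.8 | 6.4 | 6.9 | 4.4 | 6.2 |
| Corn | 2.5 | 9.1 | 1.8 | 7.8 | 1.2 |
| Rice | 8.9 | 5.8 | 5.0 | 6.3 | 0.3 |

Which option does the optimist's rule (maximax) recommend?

Corn

Row maxima: Rye=6.9, Canola=7.8, Corn=9.1, Rice=8.9
Best best-case = 9.1 → Corn.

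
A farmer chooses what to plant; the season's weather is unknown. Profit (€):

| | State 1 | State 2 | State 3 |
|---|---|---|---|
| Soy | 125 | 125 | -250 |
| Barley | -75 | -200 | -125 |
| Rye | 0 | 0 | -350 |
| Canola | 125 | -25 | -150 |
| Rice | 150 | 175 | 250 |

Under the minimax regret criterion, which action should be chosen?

Rice

Column bests: State 1=150, State 2=175, State 3=250.
Soy regrets: 25, 50, 500 → max 500
Barley regrets: 225, 375, 375 → max 375
Rye regrets: 150, 175, 600 → max 600
Canola regrets: 25, 200, 400 → max 400
Rice regrets: 0, 0, 0 → max 0
Smallest max regret = 0 → Rice.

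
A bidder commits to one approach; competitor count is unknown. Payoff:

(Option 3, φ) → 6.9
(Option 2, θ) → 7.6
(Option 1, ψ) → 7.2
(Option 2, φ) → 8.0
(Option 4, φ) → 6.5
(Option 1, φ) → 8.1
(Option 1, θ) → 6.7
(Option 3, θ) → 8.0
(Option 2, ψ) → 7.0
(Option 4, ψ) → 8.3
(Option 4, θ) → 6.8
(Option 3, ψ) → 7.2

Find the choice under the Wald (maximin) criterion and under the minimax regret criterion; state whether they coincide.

Row minima: Option 1=6.7, Option 2=7.0, Option 3=6.9, Option 4=6.5
Best worst-case = 7.0 → Option 2.
Column bests: θ=8.0, φ=8.1, ψ=8.3.
Option 1 regrets: 1.3, 0.0, 1.1 → max 1.3
Option 2 regrets: 0.4, 0.1, 1.3 → max 1.3
Option 3 regrets: 0.0, 1.2, 1.1 → max 1.2
Option 4 regrets: 1.2, 1.6, 0.0 → max 1.6
Smallest max regret = 1.2 → Option 3.

maximin → Option 2; minimax regret → Option 3 (disagree)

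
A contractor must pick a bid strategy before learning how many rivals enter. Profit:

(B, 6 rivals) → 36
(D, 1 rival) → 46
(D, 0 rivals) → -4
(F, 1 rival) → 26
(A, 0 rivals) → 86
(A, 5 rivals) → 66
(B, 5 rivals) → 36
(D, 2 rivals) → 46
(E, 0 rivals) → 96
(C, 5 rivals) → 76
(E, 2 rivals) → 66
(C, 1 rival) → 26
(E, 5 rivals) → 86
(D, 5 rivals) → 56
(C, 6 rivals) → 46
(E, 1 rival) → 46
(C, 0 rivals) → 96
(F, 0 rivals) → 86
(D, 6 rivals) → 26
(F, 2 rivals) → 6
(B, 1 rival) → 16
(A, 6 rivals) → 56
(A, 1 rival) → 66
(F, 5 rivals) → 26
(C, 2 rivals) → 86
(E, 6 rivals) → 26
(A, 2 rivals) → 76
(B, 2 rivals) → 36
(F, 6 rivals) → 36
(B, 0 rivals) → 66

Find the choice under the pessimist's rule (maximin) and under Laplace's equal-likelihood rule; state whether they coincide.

maximin → A; laplace → A (agree)

Row minima: A=56, B=16, C=26, D=-4, E=26, F=6
Best worst-case = 56 → A.
Row averages: A=70, B=38, C=66, D=34, E=64, F=36
Highest average = 70 → A.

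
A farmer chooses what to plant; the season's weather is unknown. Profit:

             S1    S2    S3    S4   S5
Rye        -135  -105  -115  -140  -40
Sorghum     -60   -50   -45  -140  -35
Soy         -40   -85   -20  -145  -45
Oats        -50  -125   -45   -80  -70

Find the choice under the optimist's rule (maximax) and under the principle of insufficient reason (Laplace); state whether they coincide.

maximax → Soy; laplace → Sorghum (disagree)

Row maxima: Rye=-40, Sorghum=-35, Soy=-20, Oats=-45
Best best-case = -20 → Soy.
Row averages: Rye=-107, Sorghum=-66, Soy=-67, Oats=-74
Highest average = -66 → Sorghum.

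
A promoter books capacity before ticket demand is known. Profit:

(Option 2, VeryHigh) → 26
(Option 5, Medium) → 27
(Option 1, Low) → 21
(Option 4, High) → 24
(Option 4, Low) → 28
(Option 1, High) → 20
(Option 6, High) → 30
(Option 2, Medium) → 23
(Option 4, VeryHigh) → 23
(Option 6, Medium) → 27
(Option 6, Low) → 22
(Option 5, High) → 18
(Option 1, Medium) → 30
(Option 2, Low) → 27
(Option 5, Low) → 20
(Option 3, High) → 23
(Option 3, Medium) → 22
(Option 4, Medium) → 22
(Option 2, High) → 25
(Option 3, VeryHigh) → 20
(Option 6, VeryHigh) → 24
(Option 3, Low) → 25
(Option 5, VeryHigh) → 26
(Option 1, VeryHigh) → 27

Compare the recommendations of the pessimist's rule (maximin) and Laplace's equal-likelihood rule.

maximin → Option 2; laplace → Option 6 (disagree)

Row minima: Option 1=20, Option 2=23, Option 3=20, Option 4=22, Option 5=18, Option 6=22
Best worst-case = 23 → Option 2.
Row averages: Option 1=24.5, Option 2=25.25, Option 3=22.5, Option 4=24.25, Option 5=22.75, Option 6=25.75
Highest average = 25.75 → Option 6.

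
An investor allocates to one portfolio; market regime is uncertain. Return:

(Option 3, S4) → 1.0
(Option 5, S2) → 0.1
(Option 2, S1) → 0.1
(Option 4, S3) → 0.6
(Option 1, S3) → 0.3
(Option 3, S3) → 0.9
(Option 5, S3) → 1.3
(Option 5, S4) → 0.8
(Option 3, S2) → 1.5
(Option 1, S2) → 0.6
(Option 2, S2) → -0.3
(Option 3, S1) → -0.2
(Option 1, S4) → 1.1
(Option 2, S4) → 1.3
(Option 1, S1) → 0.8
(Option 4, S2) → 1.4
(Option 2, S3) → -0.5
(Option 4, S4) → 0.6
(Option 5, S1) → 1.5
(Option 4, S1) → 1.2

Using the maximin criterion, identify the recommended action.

Option 4

Row minima: Option 1=0.3, Option 2=-0.5, Option 3=-0.2, Option 4=0.6, Option 5=0.1
Best worst-case = 0.6 → Option 4.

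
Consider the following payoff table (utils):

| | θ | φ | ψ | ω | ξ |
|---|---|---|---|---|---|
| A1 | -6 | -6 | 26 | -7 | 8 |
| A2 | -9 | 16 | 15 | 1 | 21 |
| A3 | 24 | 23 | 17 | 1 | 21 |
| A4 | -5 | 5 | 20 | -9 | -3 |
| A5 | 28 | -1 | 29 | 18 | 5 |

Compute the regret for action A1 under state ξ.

Best payoff under ξ is 21.
Regret = 21 − 8 = 13.

13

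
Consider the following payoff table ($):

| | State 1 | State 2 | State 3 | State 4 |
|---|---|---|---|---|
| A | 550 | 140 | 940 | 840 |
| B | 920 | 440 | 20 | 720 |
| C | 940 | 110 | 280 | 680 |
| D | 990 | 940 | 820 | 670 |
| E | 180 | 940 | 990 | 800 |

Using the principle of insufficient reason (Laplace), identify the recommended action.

D

Row averages: A=617.5, B=525, C=502.5, D=855, E=727.5
Highest average = 855 → D.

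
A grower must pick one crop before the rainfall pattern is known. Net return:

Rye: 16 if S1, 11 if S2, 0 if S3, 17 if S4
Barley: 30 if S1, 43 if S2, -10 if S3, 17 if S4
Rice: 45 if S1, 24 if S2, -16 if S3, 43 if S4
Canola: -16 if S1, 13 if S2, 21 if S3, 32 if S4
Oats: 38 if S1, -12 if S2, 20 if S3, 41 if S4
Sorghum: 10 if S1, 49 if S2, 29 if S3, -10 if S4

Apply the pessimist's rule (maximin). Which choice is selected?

Rye

Row minima: Rye=0, Barley=-10, Rice=-16, Canola=-16, Oats=-12, Sorghum=-10
Best worst-case = 0 → Rye.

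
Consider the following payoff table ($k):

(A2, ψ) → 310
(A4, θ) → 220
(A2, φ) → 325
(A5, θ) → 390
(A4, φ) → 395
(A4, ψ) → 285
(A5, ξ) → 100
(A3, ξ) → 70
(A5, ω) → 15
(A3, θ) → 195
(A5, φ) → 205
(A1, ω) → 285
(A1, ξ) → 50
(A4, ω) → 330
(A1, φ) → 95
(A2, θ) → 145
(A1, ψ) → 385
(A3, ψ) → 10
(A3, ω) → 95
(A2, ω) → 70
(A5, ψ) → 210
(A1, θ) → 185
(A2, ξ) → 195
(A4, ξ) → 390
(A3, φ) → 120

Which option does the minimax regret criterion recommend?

Column bests: θ=390, φ=395, ψ=385, ω=330, ξ=390.
A1 regrets: 205, 300, 0, 45, 340 → max 340
A2 regrets: 245, 70, 75, 260, 195 → max 260
A3 regrets: 195, 275, 375, 235, 320 → max 375
A4 regrets: 170, 0, 100, 0, 0 → max 170
A5 regrets: 0, 190, 175, 315, 290 → max 315
Smallest max regret = 170 → A4.

A4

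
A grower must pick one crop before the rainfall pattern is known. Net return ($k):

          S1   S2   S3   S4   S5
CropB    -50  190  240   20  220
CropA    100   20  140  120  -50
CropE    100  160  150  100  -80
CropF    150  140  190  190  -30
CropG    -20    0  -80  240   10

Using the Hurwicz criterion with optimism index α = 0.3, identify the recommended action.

CropB: 0.3·240 + 0.7·(-50) = 37
CropA: 0.3·140 + 0.7·(-50) = 7
CropE: 0.3·160 + 0.7·(-80) = -8
CropF: 0.3·190 + 0.7·(-30) = 36
CropG: 0.3·240 + 0.7·(-80) = 16
Highest Hurwicz score = 37 → CropB.

CropB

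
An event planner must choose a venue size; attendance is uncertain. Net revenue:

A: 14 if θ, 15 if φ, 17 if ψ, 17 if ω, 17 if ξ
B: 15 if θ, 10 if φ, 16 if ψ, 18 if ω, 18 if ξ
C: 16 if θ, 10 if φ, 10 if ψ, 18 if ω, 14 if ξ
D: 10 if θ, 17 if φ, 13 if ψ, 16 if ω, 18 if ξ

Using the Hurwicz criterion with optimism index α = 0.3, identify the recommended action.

A: 0.3·17 + 0.7·14 = 14.9
B: 0.3·18 + 0.7·10 = 12.4
C: 0.3·18 + 0.7·10 = 12.4
D: 0.3·18 + 0.7·10 = 12.4
Highest Hurwicz score = 14.9 → A.

A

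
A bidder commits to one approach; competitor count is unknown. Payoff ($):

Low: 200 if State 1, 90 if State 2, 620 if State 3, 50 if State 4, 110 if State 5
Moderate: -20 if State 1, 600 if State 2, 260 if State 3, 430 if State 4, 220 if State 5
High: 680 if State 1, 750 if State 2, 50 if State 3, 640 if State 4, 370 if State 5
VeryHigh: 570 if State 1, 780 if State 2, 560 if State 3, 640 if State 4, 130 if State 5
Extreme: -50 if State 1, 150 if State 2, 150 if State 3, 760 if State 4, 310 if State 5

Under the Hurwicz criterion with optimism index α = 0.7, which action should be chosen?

VeryHigh

Low: 0.7·620 + 0.3·50 = 449
Moderate: 0.7·600 + 0.3·(-20) = 414
High: 0.7·750 + 0.3·50 = 540
VeryHigh: 0.7·780 + 0.3·130 = 585
Extreme: 0.7·760 + 0.3·(-50) = 517
Highest Hurwicz score = 585 → VeryHigh.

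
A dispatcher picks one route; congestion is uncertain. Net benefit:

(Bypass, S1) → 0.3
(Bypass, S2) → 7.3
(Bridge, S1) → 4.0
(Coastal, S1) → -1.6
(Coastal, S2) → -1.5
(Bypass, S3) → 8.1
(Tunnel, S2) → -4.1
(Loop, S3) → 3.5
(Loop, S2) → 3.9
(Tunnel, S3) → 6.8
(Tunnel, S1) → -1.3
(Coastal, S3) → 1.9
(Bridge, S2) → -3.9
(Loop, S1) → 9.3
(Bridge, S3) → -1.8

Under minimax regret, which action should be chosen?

Column bests: S1=9.3, S2=7.3, S3=8.1.
Loop regrets: 0.0, 3.4, 4.6 → max 4.6
Coastal regrets: 10.9, 8.8, 6.2 → max 10.9
Tunnel regrets: 10.6, 11.4, 1.3 → max 11.4
Bypass regrets: 9.0, 0.0, 0.0 → max 9.0
Bridge regrets: 5.3, 11.2, 9.9 → max 11.2
Smallest max regret = 4.6 → Loop.

Loop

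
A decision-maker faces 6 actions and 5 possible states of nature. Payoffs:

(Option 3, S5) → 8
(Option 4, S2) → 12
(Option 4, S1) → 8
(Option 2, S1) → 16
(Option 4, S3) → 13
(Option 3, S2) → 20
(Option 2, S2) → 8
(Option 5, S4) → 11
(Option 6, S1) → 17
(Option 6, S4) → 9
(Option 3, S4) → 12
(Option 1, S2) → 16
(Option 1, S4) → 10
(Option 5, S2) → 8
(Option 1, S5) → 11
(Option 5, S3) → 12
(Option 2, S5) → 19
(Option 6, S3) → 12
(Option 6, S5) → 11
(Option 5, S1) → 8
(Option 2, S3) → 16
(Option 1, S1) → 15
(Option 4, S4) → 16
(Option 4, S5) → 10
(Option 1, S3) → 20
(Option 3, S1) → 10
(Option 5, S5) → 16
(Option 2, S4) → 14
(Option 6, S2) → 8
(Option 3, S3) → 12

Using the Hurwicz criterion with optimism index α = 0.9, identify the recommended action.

Option 1: 0.9·20 + 0.1·10 = 19
Option 2: 0.9·19 + 0.1·8 = 17.9
Option 3: 0.9·20 + 0.1·8 = 18.8
Option 4: 0.9·16 + 0.1·8 = 15.2
Option 5: 0.9·16 + 0.1·8 = 15.2
Option 6: 0.9·17 + 0.1·8 = 16.1
Highest Hurwicz score = 19 → Option 1.

Option 1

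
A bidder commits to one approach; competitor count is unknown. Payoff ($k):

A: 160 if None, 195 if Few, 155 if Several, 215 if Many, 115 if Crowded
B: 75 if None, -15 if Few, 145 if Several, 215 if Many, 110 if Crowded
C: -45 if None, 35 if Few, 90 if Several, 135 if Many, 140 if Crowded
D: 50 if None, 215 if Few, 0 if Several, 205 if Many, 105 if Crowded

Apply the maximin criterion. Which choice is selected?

A

Row minima: A=115, B=-15, C=-45, D=0
Best worst-case = 115 → A.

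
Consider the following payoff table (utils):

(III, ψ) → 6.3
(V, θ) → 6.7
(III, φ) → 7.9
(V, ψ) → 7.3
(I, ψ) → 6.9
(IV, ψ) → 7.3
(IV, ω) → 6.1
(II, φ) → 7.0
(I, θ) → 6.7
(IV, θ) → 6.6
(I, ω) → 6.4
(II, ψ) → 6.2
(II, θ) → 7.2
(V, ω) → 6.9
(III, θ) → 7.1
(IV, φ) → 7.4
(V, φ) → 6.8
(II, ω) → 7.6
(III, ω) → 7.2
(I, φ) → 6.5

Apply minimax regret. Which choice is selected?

III

Column bests: θ=7.2, φ=7.9, ψ=7.3, ω=7.6.
I regrets: 0.5, 1.4, 0.4, 1.2 → max 1.4
II regrets: 0.0, 0.9, 1.1, 0.0 → max 1.1
III regrets: 0.1, 0.0, 1.0, 0.4 → max 1.0
IV regrets: 0.6, 0.5, 0.0, 1.5 → max 1.5
V regrets: 0.5, 1.1, 0.0, 0.7 → max 1.1
Smallest max regret = 1.0 → III.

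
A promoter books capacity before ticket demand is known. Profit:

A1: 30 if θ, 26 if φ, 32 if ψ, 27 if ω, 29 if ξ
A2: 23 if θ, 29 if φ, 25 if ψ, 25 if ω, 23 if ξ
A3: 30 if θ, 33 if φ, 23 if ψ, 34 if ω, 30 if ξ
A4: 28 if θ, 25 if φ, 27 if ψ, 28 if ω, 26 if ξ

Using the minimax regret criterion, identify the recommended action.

A1

Column bests: θ=30, φ=33, ψ=32, ω=34, ξ=30.
A1 regrets: 0, 7, 0, 7, 1 → max 7
A2 regrets: 7, 4, 7, 9, 7 → max 9
A3 regrets: 0, 0, 9, 0, 0 → max 9
A4 regrets: 2, 8, 5, 6, 4 → max 8
Smallest max regret = 7 → A1.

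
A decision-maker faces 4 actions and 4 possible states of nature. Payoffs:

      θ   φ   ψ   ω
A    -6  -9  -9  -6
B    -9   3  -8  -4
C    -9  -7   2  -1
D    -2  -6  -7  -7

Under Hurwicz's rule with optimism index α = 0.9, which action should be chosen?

B

A: 0.9·(-6) + 0.1·(-9) = -6.3
B: 0.9·3 + 0.1·(-9) = 1.8
C: 0.9·2 + 0.1·(-9) = 0.9
D: 0.9·(-2) + 0.1·(-7) = -2.5
Highest Hurwicz score = 1.8 → B.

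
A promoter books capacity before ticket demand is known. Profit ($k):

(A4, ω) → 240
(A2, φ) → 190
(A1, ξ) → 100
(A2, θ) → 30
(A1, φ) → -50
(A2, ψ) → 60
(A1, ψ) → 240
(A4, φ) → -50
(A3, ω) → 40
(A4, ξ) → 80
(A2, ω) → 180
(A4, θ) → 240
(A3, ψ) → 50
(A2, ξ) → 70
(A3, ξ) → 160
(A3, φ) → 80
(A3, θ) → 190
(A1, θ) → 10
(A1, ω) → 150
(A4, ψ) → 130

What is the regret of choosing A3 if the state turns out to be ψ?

Best payoff under ψ is 240.
Regret = 240 − 50 = 190.

190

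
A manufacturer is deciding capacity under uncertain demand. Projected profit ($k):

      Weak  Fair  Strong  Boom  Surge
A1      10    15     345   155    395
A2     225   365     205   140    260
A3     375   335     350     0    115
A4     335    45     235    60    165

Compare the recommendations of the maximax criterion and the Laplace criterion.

maximax → A1; laplace → A2 (disagree)

Row maxima: A1=395, A2=365, A3=375, A4=335
Best best-case = 395 → A1.
Row averages: A1=184, A2=239, A3=235, A4=168
Highest average = 239 → A2.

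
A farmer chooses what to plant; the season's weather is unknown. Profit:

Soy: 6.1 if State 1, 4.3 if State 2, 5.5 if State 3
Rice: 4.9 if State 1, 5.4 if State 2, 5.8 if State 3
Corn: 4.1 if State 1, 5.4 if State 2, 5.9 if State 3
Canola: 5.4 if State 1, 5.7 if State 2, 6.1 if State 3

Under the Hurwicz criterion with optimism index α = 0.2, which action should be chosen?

Canola

Soy: 0.2·6.1 + 0.8·4.3 = 4.66
Rice: 0.2·5.8 + 0.8·4.9 = 5.08
Corn: 0.2·5.9 + 0.8·4.1 = 4.46
Canola: 0.2·6.1 + 0.8·5.4 = 5.54
Highest Hurwicz score = 5.54 → Canola.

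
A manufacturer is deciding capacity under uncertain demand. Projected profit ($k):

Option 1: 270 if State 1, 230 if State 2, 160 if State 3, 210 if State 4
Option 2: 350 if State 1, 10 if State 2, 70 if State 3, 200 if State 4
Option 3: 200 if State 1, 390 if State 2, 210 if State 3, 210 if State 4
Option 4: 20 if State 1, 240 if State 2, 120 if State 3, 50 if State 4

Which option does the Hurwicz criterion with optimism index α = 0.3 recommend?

Option 3

Option 1: 0.3·270 + 0.7·160 = 193
Option 2: 0.3·350 + 0.7·10 = 112
Option 3: 0.3·390 + 0.7·200 = 257
Option 4: 0.3·240 + 0.7·20 = 86
Highest Hurwicz score = 257 → Option 3.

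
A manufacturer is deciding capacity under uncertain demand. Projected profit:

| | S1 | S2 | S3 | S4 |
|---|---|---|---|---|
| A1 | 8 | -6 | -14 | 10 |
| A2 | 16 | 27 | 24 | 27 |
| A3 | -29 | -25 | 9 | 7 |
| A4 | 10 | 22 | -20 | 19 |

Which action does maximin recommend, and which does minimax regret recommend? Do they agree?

Row minima: A1=-14, A2=16, A3=-29, A4=-20
Best worst-case = 16 → A2.
Column bests: S1=16, S2=27, S3=24, S4=27.
A1 regrets: 8, 33, 38, 17 → max 38
A2 regrets: 0, 0, 0, 0 → max 0
A3 regrets: 45, 52, 15, 20 → max 52
A4 regrets: 6, 5, 44, 8 → max 44
Smallest max regret = 0 → A2.

maximin → A2; minimax regret → A2 (agree)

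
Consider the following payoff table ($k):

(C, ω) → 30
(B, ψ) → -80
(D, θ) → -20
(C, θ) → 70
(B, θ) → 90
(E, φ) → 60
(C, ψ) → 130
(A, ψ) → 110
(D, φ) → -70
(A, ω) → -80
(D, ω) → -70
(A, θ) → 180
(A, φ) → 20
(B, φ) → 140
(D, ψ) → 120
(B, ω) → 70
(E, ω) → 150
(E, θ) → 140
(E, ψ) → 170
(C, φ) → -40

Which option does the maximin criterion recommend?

Row minima: A=-80, B=-80, C=-40, D=-70, E=60
Best worst-case = 60 → E.

E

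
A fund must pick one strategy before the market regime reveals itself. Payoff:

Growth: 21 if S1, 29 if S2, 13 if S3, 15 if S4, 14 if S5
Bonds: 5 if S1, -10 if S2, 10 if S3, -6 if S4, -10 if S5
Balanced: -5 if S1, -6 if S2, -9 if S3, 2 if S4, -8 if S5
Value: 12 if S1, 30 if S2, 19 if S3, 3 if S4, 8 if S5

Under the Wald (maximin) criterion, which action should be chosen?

Growth

Row minima: Growth=13, Bonds=-10, Balanced=-9, Value=3
Best worst-case = 13 → Growth.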